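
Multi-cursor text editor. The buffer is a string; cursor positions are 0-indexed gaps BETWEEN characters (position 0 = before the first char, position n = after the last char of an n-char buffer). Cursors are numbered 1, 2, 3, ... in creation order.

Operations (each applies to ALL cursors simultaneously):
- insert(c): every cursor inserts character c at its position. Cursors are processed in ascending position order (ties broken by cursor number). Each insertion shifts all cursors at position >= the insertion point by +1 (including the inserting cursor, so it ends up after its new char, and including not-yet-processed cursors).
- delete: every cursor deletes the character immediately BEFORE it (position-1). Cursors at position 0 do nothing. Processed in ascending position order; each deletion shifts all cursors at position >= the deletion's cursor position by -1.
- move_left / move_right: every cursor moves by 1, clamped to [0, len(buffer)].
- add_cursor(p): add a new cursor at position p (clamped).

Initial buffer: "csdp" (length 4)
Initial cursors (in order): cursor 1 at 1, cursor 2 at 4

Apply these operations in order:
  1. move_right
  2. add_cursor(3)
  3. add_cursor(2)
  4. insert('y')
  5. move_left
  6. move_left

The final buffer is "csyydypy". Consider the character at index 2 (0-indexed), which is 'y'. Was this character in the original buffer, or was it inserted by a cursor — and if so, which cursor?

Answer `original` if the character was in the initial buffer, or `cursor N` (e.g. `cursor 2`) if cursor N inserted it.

Answer: cursor 1

Derivation:
After op 1 (move_right): buffer="csdp" (len 4), cursors c1@2 c2@4, authorship ....
After op 2 (add_cursor(3)): buffer="csdp" (len 4), cursors c1@2 c3@3 c2@4, authorship ....
After op 3 (add_cursor(2)): buffer="csdp" (len 4), cursors c1@2 c4@2 c3@3 c2@4, authorship ....
After op 4 (insert('y')): buffer="csyydypy" (len 8), cursors c1@4 c4@4 c3@6 c2@8, authorship ..14.3.2
After op 5 (move_left): buffer="csyydypy" (len 8), cursors c1@3 c4@3 c3@5 c2@7, authorship ..14.3.2
After op 6 (move_left): buffer="csyydypy" (len 8), cursors c1@2 c4@2 c3@4 c2@6, authorship ..14.3.2
Authorship (.=original, N=cursor N): . . 1 4 . 3 . 2
Index 2: author = 1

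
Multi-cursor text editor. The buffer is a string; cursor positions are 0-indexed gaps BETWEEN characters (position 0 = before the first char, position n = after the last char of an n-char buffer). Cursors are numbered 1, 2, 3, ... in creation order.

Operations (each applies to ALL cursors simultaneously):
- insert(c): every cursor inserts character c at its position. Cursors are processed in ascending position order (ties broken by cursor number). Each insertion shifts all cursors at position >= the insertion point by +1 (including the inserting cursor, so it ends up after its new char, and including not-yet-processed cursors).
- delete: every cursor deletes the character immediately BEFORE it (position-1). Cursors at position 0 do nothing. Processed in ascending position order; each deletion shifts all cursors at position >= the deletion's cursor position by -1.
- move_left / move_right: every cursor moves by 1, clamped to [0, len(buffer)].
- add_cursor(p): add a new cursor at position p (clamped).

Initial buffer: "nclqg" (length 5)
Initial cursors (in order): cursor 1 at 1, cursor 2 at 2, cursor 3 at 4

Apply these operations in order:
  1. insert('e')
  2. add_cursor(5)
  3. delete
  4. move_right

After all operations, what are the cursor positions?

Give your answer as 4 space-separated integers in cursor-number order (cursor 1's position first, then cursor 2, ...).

Answer: 2 3 4 3

Derivation:
After op 1 (insert('e')): buffer="necelqeg" (len 8), cursors c1@2 c2@4 c3@7, authorship .1.2..3.
After op 2 (add_cursor(5)): buffer="necelqeg" (len 8), cursors c1@2 c2@4 c4@5 c3@7, authorship .1.2..3.
After op 3 (delete): buffer="ncqg" (len 4), cursors c1@1 c2@2 c4@2 c3@3, authorship ....
After op 4 (move_right): buffer="ncqg" (len 4), cursors c1@2 c2@3 c4@3 c3@4, authorship ....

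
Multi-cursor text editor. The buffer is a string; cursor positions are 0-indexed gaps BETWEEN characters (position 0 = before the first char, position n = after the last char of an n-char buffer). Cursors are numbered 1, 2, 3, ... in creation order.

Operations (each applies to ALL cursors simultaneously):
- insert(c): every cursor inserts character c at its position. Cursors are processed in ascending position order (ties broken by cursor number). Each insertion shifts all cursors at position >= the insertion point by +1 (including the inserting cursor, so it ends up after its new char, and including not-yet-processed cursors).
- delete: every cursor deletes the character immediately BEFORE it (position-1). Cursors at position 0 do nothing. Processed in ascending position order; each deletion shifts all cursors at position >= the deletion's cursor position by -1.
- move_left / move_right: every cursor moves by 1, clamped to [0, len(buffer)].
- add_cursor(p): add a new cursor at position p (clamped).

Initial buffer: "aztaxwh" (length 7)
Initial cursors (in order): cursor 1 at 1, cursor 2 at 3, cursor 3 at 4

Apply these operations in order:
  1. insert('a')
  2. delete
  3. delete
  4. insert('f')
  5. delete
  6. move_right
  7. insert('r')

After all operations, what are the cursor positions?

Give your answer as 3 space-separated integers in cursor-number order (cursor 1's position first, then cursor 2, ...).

Answer: 2 5 5

Derivation:
After op 1 (insert('a')): buffer="aaztaaaxwh" (len 10), cursors c1@2 c2@5 c3@7, authorship .1..2.3...
After op 2 (delete): buffer="aztaxwh" (len 7), cursors c1@1 c2@3 c3@4, authorship .......
After op 3 (delete): buffer="zxwh" (len 4), cursors c1@0 c2@1 c3@1, authorship ....
After op 4 (insert('f')): buffer="fzffxwh" (len 7), cursors c1@1 c2@4 c3@4, authorship 1.23...
After op 5 (delete): buffer="zxwh" (len 4), cursors c1@0 c2@1 c3@1, authorship ....
After op 6 (move_right): buffer="zxwh" (len 4), cursors c1@1 c2@2 c3@2, authorship ....
After op 7 (insert('r')): buffer="zrxrrwh" (len 7), cursors c1@2 c2@5 c3@5, authorship .1.23..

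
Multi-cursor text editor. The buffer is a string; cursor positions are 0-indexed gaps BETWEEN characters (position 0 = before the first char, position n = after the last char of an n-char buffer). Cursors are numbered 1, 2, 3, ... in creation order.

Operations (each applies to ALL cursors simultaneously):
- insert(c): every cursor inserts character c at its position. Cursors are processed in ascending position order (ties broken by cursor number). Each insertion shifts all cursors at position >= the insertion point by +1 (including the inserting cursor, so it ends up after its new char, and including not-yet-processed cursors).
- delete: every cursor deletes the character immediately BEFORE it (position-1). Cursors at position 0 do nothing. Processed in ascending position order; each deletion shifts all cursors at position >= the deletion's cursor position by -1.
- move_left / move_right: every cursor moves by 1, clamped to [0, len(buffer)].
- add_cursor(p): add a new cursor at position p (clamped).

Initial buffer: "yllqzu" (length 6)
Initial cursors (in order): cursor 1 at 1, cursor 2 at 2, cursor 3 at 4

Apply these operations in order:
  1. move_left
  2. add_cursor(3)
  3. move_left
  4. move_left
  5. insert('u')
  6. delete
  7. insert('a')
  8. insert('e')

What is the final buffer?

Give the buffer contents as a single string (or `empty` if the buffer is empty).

Answer: aaeeyaaeellqzu

Derivation:
After op 1 (move_left): buffer="yllqzu" (len 6), cursors c1@0 c2@1 c3@3, authorship ......
After op 2 (add_cursor(3)): buffer="yllqzu" (len 6), cursors c1@0 c2@1 c3@3 c4@3, authorship ......
After op 3 (move_left): buffer="yllqzu" (len 6), cursors c1@0 c2@0 c3@2 c4@2, authorship ......
After op 4 (move_left): buffer="yllqzu" (len 6), cursors c1@0 c2@0 c3@1 c4@1, authorship ......
After op 5 (insert('u')): buffer="uuyuullqzu" (len 10), cursors c1@2 c2@2 c3@5 c4@5, authorship 12.34.....
After op 6 (delete): buffer="yllqzu" (len 6), cursors c1@0 c2@0 c3@1 c4@1, authorship ......
After op 7 (insert('a')): buffer="aayaallqzu" (len 10), cursors c1@2 c2@2 c3@5 c4@5, authorship 12.34.....
After op 8 (insert('e')): buffer="aaeeyaaeellqzu" (len 14), cursors c1@4 c2@4 c3@9 c4@9, authorship 1212.3434.....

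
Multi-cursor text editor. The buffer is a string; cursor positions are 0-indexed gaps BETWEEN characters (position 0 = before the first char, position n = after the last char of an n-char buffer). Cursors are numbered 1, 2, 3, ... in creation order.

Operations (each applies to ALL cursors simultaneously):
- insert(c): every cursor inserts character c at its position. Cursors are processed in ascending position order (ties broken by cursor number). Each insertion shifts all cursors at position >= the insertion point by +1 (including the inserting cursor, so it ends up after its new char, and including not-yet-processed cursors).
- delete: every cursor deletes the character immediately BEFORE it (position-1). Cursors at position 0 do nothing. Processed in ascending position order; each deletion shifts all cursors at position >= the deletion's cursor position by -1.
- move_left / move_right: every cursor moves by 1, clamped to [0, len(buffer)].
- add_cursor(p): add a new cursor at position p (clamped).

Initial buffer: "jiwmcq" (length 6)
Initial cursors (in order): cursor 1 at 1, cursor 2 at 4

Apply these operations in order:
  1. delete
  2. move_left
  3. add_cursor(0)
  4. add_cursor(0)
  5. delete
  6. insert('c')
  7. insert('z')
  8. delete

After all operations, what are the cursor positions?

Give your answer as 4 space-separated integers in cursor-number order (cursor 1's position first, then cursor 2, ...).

After op 1 (delete): buffer="iwcq" (len 4), cursors c1@0 c2@2, authorship ....
After op 2 (move_left): buffer="iwcq" (len 4), cursors c1@0 c2@1, authorship ....
After op 3 (add_cursor(0)): buffer="iwcq" (len 4), cursors c1@0 c3@0 c2@1, authorship ....
After op 4 (add_cursor(0)): buffer="iwcq" (len 4), cursors c1@0 c3@0 c4@0 c2@1, authorship ....
After op 5 (delete): buffer="wcq" (len 3), cursors c1@0 c2@0 c3@0 c4@0, authorship ...
After op 6 (insert('c')): buffer="ccccwcq" (len 7), cursors c1@4 c2@4 c3@4 c4@4, authorship 1234...
After op 7 (insert('z')): buffer="cccczzzzwcq" (len 11), cursors c1@8 c2@8 c3@8 c4@8, authorship 12341234...
After op 8 (delete): buffer="ccccwcq" (len 7), cursors c1@4 c2@4 c3@4 c4@4, authorship 1234...

Answer: 4 4 4 4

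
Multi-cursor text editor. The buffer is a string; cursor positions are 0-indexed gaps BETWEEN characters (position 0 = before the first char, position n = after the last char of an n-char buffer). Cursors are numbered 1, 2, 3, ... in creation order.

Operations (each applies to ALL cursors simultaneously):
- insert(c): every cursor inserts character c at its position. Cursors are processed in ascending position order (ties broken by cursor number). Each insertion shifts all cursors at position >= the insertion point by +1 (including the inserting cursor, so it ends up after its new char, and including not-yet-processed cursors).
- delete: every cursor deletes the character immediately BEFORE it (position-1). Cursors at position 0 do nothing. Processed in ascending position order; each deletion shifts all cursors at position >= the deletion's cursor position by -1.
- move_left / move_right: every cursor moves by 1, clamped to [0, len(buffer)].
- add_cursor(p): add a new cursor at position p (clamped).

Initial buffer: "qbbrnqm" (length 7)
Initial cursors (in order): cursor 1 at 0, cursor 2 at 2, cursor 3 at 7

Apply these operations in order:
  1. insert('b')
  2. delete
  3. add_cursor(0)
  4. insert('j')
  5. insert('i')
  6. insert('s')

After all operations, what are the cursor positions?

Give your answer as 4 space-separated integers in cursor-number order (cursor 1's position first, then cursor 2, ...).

After op 1 (insert('b')): buffer="bqbbbrnqmb" (len 10), cursors c1@1 c2@4 c3@10, authorship 1..2.....3
After op 2 (delete): buffer="qbbrnqm" (len 7), cursors c1@0 c2@2 c3@7, authorship .......
After op 3 (add_cursor(0)): buffer="qbbrnqm" (len 7), cursors c1@0 c4@0 c2@2 c3@7, authorship .......
After op 4 (insert('j')): buffer="jjqbjbrnqmj" (len 11), cursors c1@2 c4@2 c2@5 c3@11, authorship 14..2.....3
After op 5 (insert('i')): buffer="jjiiqbjibrnqmji" (len 15), cursors c1@4 c4@4 c2@8 c3@15, authorship 1414..22.....33
After op 6 (insert('s')): buffer="jjiissqbjisbrnqmjis" (len 19), cursors c1@6 c4@6 c2@11 c3@19, authorship 141414..222.....333

Answer: 6 11 19 6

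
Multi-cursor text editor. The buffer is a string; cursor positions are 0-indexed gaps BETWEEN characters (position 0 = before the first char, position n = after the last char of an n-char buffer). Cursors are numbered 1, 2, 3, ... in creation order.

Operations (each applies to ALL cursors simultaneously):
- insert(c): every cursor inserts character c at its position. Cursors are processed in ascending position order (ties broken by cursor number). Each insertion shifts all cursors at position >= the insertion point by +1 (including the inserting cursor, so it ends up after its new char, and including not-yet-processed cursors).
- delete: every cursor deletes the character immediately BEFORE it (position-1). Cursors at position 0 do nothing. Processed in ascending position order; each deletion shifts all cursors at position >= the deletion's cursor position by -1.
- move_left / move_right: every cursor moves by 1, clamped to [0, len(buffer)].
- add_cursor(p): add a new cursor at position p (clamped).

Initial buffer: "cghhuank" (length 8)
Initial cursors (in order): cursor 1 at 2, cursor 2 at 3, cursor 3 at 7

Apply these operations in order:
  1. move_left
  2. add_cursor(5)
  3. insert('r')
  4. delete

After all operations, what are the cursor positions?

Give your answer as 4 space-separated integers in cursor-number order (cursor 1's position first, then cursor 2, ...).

Answer: 1 2 6 5

Derivation:
After op 1 (move_left): buffer="cghhuank" (len 8), cursors c1@1 c2@2 c3@6, authorship ........
After op 2 (add_cursor(5)): buffer="cghhuank" (len 8), cursors c1@1 c2@2 c4@5 c3@6, authorship ........
After op 3 (insert('r')): buffer="crgrhhurarnk" (len 12), cursors c1@2 c2@4 c4@8 c3@10, authorship .1.2...4.3..
After op 4 (delete): buffer="cghhuank" (len 8), cursors c1@1 c2@2 c4@5 c3@6, authorship ........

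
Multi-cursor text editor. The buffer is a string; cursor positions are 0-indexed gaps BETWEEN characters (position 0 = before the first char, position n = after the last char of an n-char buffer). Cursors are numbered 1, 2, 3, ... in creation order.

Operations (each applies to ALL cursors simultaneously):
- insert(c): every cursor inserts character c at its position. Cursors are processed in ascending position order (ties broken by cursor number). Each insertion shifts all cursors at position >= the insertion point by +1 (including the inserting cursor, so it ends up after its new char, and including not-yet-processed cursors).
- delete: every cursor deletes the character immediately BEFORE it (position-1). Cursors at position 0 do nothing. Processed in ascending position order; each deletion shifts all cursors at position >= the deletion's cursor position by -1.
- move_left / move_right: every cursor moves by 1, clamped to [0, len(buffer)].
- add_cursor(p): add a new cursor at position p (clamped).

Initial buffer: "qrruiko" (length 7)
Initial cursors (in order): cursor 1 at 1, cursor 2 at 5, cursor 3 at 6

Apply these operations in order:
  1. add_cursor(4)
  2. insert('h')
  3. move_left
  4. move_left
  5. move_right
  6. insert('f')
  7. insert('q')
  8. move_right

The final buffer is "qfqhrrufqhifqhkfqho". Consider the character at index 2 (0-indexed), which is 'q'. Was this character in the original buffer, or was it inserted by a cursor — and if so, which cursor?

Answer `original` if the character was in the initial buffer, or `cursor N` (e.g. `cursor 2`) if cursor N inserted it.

After op 1 (add_cursor(4)): buffer="qrruiko" (len 7), cursors c1@1 c4@4 c2@5 c3@6, authorship .......
After op 2 (insert('h')): buffer="qhrruhihkho" (len 11), cursors c1@2 c4@6 c2@8 c3@10, authorship .1...4.2.3.
After op 3 (move_left): buffer="qhrruhihkho" (len 11), cursors c1@1 c4@5 c2@7 c3@9, authorship .1...4.2.3.
After op 4 (move_left): buffer="qhrruhihkho" (len 11), cursors c1@0 c4@4 c2@6 c3@8, authorship .1...4.2.3.
After op 5 (move_right): buffer="qhrruhihkho" (len 11), cursors c1@1 c4@5 c2@7 c3@9, authorship .1...4.2.3.
After op 6 (insert('f')): buffer="qfhrrufhifhkfho" (len 15), cursors c1@2 c4@7 c2@10 c3@13, authorship .11...44.22.33.
After op 7 (insert('q')): buffer="qfqhrrufqhifqhkfqho" (len 19), cursors c1@3 c4@9 c2@13 c3@17, authorship .111...444.222.333.
After op 8 (move_right): buffer="qfqhrrufqhifqhkfqho" (len 19), cursors c1@4 c4@10 c2@14 c3@18, authorship .111...444.222.333.
Authorship (.=original, N=cursor N): . 1 1 1 . . . 4 4 4 . 2 2 2 . 3 3 3 .
Index 2: author = 1

Answer: cursor 1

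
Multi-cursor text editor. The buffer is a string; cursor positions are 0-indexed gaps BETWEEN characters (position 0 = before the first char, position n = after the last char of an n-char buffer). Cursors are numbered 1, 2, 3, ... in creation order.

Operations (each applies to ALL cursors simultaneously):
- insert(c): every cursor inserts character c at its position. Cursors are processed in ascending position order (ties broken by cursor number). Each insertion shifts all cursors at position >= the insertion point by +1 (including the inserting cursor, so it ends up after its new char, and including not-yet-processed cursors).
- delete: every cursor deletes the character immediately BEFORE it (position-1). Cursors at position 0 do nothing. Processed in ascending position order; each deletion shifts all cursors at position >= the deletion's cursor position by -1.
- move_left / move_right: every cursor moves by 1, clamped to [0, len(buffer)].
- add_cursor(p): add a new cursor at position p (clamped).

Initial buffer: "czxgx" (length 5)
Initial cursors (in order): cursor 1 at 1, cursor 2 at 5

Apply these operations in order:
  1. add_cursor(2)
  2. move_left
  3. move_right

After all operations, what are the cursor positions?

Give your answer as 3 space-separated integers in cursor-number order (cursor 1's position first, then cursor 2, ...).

After op 1 (add_cursor(2)): buffer="czxgx" (len 5), cursors c1@1 c3@2 c2@5, authorship .....
After op 2 (move_left): buffer="czxgx" (len 5), cursors c1@0 c3@1 c2@4, authorship .....
After op 3 (move_right): buffer="czxgx" (len 5), cursors c1@1 c3@2 c2@5, authorship .....

Answer: 1 5 2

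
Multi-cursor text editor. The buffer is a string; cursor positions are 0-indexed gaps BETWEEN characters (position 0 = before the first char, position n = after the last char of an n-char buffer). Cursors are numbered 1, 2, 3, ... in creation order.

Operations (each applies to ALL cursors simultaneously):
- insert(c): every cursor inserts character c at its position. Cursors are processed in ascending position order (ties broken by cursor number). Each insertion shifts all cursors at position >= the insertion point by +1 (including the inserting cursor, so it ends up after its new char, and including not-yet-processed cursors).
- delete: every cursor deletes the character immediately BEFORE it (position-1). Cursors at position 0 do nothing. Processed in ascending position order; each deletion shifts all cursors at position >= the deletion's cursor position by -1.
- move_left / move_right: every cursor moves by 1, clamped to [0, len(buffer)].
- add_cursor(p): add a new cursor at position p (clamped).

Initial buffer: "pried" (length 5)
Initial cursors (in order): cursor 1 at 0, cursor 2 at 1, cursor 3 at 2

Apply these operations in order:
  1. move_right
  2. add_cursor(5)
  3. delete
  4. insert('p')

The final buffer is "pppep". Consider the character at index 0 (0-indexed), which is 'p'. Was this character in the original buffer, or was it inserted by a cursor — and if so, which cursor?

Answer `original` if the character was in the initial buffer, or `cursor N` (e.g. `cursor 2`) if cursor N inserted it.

Answer: cursor 1

Derivation:
After op 1 (move_right): buffer="pried" (len 5), cursors c1@1 c2@2 c3@3, authorship .....
After op 2 (add_cursor(5)): buffer="pried" (len 5), cursors c1@1 c2@2 c3@3 c4@5, authorship .....
After op 3 (delete): buffer="e" (len 1), cursors c1@0 c2@0 c3@0 c4@1, authorship .
After op 4 (insert('p')): buffer="pppep" (len 5), cursors c1@3 c2@3 c3@3 c4@5, authorship 123.4
Authorship (.=original, N=cursor N): 1 2 3 . 4
Index 0: author = 1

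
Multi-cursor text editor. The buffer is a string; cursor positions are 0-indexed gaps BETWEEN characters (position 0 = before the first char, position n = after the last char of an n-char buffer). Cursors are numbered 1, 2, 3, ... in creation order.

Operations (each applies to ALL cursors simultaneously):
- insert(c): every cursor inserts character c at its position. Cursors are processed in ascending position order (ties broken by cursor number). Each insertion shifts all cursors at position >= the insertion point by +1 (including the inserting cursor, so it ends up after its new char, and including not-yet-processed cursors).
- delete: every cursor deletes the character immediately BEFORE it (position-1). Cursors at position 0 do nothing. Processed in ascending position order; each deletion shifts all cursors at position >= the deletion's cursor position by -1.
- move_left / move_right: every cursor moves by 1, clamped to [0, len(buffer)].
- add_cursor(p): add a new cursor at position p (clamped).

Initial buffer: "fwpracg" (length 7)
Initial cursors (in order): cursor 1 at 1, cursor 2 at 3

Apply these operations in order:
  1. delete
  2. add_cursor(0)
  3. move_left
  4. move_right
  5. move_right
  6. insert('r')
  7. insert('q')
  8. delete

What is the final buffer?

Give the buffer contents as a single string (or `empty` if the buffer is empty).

After op 1 (delete): buffer="wracg" (len 5), cursors c1@0 c2@1, authorship .....
After op 2 (add_cursor(0)): buffer="wracg" (len 5), cursors c1@0 c3@0 c2@1, authorship .....
After op 3 (move_left): buffer="wracg" (len 5), cursors c1@0 c2@0 c3@0, authorship .....
After op 4 (move_right): buffer="wracg" (len 5), cursors c1@1 c2@1 c3@1, authorship .....
After op 5 (move_right): buffer="wracg" (len 5), cursors c1@2 c2@2 c3@2, authorship .....
After op 6 (insert('r')): buffer="wrrrracg" (len 8), cursors c1@5 c2@5 c3@5, authorship ..123...
After op 7 (insert('q')): buffer="wrrrrqqqacg" (len 11), cursors c1@8 c2@8 c3@8, authorship ..123123...
After op 8 (delete): buffer="wrrrracg" (len 8), cursors c1@5 c2@5 c3@5, authorship ..123...

Answer: wrrrracg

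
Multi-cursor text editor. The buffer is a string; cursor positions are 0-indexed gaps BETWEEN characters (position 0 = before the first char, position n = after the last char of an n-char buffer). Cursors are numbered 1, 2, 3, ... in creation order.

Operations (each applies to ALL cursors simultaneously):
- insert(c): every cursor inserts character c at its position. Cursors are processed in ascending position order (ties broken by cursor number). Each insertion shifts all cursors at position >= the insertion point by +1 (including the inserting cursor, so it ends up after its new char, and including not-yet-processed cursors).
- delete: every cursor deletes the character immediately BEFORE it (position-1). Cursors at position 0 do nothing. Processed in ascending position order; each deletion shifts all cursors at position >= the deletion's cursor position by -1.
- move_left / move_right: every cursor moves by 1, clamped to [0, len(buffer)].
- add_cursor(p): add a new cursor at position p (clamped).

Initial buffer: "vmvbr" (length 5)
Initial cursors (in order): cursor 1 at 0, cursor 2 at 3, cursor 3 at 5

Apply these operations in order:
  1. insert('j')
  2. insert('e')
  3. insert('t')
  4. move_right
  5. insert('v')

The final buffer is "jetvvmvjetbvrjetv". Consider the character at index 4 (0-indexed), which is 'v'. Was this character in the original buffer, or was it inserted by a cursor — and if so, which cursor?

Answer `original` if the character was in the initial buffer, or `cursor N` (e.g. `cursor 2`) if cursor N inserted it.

Answer: cursor 1

Derivation:
After op 1 (insert('j')): buffer="jvmvjbrj" (len 8), cursors c1@1 c2@5 c3@8, authorship 1...2..3
After op 2 (insert('e')): buffer="jevmvjebrje" (len 11), cursors c1@2 c2@7 c3@11, authorship 11...22..33
After op 3 (insert('t')): buffer="jetvmvjetbrjet" (len 14), cursors c1@3 c2@9 c3@14, authorship 111...222..333
After op 4 (move_right): buffer="jetvmvjetbrjet" (len 14), cursors c1@4 c2@10 c3@14, authorship 111...222..333
After op 5 (insert('v')): buffer="jetvvmvjetbvrjetv" (len 17), cursors c1@5 c2@12 c3@17, authorship 111.1..222.2.3333
Authorship (.=original, N=cursor N): 1 1 1 . 1 . . 2 2 2 . 2 . 3 3 3 3
Index 4: author = 1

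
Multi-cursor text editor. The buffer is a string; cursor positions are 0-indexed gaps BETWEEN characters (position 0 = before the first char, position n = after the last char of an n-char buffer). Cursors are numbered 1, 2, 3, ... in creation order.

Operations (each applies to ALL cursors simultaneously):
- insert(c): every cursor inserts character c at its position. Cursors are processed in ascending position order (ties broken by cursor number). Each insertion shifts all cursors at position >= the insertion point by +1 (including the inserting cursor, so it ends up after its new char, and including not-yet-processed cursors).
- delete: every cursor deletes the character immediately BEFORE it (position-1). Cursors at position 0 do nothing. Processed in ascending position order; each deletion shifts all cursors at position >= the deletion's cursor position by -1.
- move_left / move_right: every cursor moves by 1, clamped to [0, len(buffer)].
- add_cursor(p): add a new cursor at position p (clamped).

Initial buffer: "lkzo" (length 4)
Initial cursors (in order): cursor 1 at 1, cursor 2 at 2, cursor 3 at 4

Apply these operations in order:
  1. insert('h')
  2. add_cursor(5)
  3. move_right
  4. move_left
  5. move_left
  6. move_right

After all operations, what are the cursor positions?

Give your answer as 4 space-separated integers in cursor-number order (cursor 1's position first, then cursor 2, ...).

After op 1 (insert('h')): buffer="lhkhzoh" (len 7), cursors c1@2 c2@4 c3@7, authorship .1.2..3
After op 2 (add_cursor(5)): buffer="lhkhzoh" (len 7), cursors c1@2 c2@4 c4@5 c3@7, authorship .1.2..3
After op 3 (move_right): buffer="lhkhzoh" (len 7), cursors c1@3 c2@5 c4@6 c3@7, authorship .1.2..3
After op 4 (move_left): buffer="lhkhzoh" (len 7), cursors c1@2 c2@4 c4@5 c3@6, authorship .1.2..3
After op 5 (move_left): buffer="lhkhzoh" (len 7), cursors c1@1 c2@3 c4@4 c3@5, authorship .1.2..3
After op 6 (move_right): buffer="lhkhzoh" (len 7), cursors c1@2 c2@4 c4@5 c3@6, authorship .1.2..3

Answer: 2 4 6 5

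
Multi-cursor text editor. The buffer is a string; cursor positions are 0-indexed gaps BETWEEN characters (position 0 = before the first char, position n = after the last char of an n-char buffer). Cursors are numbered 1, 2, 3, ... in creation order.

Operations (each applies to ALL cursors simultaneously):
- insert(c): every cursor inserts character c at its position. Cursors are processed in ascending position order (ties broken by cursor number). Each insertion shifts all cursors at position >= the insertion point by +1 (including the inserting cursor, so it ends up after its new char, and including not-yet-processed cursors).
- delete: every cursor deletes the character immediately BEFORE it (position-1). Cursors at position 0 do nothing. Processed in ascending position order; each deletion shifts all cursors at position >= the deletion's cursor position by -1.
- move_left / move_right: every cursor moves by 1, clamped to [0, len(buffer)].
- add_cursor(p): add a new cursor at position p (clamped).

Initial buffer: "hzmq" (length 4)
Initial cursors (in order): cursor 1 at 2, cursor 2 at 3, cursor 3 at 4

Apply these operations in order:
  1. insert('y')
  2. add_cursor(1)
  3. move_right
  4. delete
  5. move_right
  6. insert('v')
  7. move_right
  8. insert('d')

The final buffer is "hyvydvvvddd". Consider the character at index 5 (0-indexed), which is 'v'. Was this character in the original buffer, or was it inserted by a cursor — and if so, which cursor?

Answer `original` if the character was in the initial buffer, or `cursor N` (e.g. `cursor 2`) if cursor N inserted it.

After op 1 (insert('y')): buffer="hzymyqy" (len 7), cursors c1@3 c2@5 c3@7, authorship ..1.2.3
After op 2 (add_cursor(1)): buffer="hzymyqy" (len 7), cursors c4@1 c1@3 c2@5 c3@7, authorship ..1.2.3
After op 3 (move_right): buffer="hzymyqy" (len 7), cursors c4@2 c1@4 c2@6 c3@7, authorship ..1.2.3
After op 4 (delete): buffer="hyy" (len 3), cursors c4@1 c1@2 c2@3 c3@3, authorship .12
After op 5 (move_right): buffer="hyy" (len 3), cursors c4@2 c1@3 c2@3 c3@3, authorship .12
After op 6 (insert('v')): buffer="hyvyvvv" (len 7), cursors c4@3 c1@7 c2@7 c3@7, authorship .142123
After op 7 (move_right): buffer="hyvyvvv" (len 7), cursors c4@4 c1@7 c2@7 c3@7, authorship .142123
After op 8 (insert('d')): buffer="hyvydvvvddd" (len 11), cursors c4@5 c1@11 c2@11 c3@11, authorship .1424123123
Authorship (.=original, N=cursor N): . 1 4 2 4 1 2 3 1 2 3
Index 5: author = 1

Answer: cursor 1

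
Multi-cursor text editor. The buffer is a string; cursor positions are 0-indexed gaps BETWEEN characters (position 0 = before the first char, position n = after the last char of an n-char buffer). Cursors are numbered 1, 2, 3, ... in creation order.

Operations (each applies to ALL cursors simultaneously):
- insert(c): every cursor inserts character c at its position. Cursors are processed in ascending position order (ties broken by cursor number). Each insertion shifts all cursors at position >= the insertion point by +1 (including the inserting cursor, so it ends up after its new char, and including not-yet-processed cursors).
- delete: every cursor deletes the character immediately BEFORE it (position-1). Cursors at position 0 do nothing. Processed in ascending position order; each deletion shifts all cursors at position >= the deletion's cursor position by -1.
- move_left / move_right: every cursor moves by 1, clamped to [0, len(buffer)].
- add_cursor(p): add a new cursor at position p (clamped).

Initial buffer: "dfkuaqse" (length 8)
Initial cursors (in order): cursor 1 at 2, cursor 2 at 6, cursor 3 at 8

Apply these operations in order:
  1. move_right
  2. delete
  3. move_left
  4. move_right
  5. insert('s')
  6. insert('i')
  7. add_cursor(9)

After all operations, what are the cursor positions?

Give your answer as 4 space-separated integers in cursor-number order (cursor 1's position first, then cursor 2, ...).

Answer: 4 11 11 9

Derivation:
After op 1 (move_right): buffer="dfkuaqse" (len 8), cursors c1@3 c2@7 c3@8, authorship ........
After op 2 (delete): buffer="dfuaq" (len 5), cursors c1@2 c2@5 c3@5, authorship .....
After op 3 (move_left): buffer="dfuaq" (len 5), cursors c1@1 c2@4 c3@4, authorship .....
After op 4 (move_right): buffer="dfuaq" (len 5), cursors c1@2 c2@5 c3@5, authorship .....
After op 5 (insert('s')): buffer="dfsuaqss" (len 8), cursors c1@3 c2@8 c3@8, authorship ..1...23
After op 6 (insert('i')): buffer="dfsiuaqssii" (len 11), cursors c1@4 c2@11 c3@11, authorship ..11...2323
After op 7 (add_cursor(9)): buffer="dfsiuaqssii" (len 11), cursors c1@4 c4@9 c2@11 c3@11, authorship ..11...2323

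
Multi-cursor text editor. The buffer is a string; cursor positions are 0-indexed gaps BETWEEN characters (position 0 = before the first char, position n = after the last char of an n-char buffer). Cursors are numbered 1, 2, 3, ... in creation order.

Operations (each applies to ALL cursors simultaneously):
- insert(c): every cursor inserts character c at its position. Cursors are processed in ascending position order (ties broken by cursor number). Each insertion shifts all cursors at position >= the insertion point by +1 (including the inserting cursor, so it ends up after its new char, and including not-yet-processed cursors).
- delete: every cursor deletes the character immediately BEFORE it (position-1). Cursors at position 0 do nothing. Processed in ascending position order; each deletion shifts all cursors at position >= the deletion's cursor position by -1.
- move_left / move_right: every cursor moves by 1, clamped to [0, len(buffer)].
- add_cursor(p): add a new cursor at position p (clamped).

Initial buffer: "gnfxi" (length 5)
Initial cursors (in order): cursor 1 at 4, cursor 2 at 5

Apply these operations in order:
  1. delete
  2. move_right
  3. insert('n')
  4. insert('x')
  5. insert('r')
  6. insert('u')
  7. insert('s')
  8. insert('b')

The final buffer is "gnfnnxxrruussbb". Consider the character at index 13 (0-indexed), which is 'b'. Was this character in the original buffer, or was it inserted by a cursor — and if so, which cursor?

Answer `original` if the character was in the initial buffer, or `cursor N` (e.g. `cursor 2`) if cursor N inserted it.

Answer: cursor 1

Derivation:
After op 1 (delete): buffer="gnf" (len 3), cursors c1@3 c2@3, authorship ...
After op 2 (move_right): buffer="gnf" (len 3), cursors c1@3 c2@3, authorship ...
After op 3 (insert('n')): buffer="gnfnn" (len 5), cursors c1@5 c2@5, authorship ...12
After op 4 (insert('x')): buffer="gnfnnxx" (len 7), cursors c1@7 c2@7, authorship ...1212
After op 5 (insert('r')): buffer="gnfnnxxrr" (len 9), cursors c1@9 c2@9, authorship ...121212
After op 6 (insert('u')): buffer="gnfnnxxrruu" (len 11), cursors c1@11 c2@11, authorship ...12121212
After op 7 (insert('s')): buffer="gnfnnxxrruuss" (len 13), cursors c1@13 c2@13, authorship ...1212121212
After op 8 (insert('b')): buffer="gnfnnxxrruussbb" (len 15), cursors c1@15 c2@15, authorship ...121212121212
Authorship (.=original, N=cursor N): . . . 1 2 1 2 1 2 1 2 1 2 1 2
Index 13: author = 1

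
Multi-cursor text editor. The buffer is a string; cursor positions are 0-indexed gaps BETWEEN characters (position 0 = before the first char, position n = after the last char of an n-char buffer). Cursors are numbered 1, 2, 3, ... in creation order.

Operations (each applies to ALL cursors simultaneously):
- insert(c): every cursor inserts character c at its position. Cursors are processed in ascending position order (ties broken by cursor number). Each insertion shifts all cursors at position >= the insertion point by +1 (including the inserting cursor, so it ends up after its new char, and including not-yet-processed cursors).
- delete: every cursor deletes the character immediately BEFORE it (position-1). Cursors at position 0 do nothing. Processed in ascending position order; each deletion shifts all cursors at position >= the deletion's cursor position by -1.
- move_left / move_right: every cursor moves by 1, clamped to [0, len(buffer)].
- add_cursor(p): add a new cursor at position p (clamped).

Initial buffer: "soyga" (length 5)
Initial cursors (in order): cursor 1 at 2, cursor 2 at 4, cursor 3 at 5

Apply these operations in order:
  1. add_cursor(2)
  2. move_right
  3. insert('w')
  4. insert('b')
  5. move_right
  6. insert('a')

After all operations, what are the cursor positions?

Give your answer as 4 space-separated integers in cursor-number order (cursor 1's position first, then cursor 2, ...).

After op 1 (add_cursor(2)): buffer="soyga" (len 5), cursors c1@2 c4@2 c2@4 c3@5, authorship .....
After op 2 (move_right): buffer="soyga" (len 5), cursors c1@3 c4@3 c2@5 c3@5, authorship .....
After op 3 (insert('w')): buffer="soywwgaww" (len 9), cursors c1@5 c4@5 c2@9 c3@9, authorship ...14..23
After op 4 (insert('b')): buffer="soywwbbgawwbb" (len 13), cursors c1@7 c4@7 c2@13 c3@13, authorship ...1414..2323
After op 5 (move_right): buffer="soywwbbgawwbb" (len 13), cursors c1@8 c4@8 c2@13 c3@13, authorship ...1414..2323
After op 6 (insert('a')): buffer="soywwbbgaaawwbbaa" (len 17), cursors c1@10 c4@10 c2@17 c3@17, authorship ...1414.14.232323

Answer: 10 17 17 10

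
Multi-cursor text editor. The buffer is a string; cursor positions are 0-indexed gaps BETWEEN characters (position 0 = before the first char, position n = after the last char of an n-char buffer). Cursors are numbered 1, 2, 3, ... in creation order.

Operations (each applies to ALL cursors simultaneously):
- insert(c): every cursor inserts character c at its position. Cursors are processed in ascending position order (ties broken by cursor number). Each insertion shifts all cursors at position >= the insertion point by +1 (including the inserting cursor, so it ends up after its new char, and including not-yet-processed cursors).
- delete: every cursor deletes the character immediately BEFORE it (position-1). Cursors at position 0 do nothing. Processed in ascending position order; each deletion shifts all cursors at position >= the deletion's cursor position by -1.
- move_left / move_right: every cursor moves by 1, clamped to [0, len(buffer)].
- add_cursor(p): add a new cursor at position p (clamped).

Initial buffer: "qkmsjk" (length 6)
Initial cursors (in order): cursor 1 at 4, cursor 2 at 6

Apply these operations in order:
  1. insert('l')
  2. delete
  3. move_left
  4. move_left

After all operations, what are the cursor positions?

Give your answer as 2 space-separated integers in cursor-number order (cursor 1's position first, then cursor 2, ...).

After op 1 (insert('l')): buffer="qkmsljkl" (len 8), cursors c1@5 c2@8, authorship ....1..2
After op 2 (delete): buffer="qkmsjk" (len 6), cursors c1@4 c2@6, authorship ......
After op 3 (move_left): buffer="qkmsjk" (len 6), cursors c1@3 c2@5, authorship ......
After op 4 (move_left): buffer="qkmsjk" (len 6), cursors c1@2 c2@4, authorship ......

Answer: 2 4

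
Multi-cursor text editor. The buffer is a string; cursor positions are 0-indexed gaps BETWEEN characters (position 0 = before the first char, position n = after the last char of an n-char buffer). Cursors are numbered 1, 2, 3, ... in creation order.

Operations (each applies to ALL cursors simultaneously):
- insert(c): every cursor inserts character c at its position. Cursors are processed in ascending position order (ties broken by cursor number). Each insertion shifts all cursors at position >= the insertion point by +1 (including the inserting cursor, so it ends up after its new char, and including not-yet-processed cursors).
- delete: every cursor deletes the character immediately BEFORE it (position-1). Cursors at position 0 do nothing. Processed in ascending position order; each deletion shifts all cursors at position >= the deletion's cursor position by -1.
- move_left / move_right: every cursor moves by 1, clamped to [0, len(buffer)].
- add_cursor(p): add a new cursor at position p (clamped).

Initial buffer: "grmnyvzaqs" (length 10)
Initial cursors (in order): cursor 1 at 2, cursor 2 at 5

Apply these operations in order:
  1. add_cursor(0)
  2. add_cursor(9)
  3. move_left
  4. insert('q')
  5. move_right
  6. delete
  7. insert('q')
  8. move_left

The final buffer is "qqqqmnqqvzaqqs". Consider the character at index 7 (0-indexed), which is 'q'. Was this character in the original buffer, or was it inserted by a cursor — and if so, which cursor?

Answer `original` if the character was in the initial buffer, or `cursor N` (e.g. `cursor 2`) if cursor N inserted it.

Answer: cursor 2

Derivation:
After op 1 (add_cursor(0)): buffer="grmnyvzaqs" (len 10), cursors c3@0 c1@2 c2@5, authorship ..........
After op 2 (add_cursor(9)): buffer="grmnyvzaqs" (len 10), cursors c3@0 c1@2 c2@5 c4@9, authorship ..........
After op 3 (move_left): buffer="grmnyvzaqs" (len 10), cursors c3@0 c1@1 c2@4 c4@8, authorship ..........
After op 4 (insert('q')): buffer="qgqrmnqyvzaqqs" (len 14), cursors c3@1 c1@3 c2@7 c4@12, authorship 3.1...2....4..
After op 5 (move_right): buffer="qgqrmnqyvzaqqs" (len 14), cursors c3@2 c1@4 c2@8 c4@13, authorship 3.1...2....4..
After op 6 (delete): buffer="qqmnqvzaqs" (len 10), cursors c3@1 c1@2 c2@5 c4@9, authorship 31..2...4.
After op 7 (insert('q')): buffer="qqqqmnqqvzaqqs" (len 14), cursors c3@2 c1@4 c2@8 c4@13, authorship 3311..22...44.
After op 8 (move_left): buffer="qqqqmnqqvzaqqs" (len 14), cursors c3@1 c1@3 c2@7 c4@12, authorship 3311..22...44.
Authorship (.=original, N=cursor N): 3 3 1 1 . . 2 2 . . . 4 4 .
Index 7: author = 2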